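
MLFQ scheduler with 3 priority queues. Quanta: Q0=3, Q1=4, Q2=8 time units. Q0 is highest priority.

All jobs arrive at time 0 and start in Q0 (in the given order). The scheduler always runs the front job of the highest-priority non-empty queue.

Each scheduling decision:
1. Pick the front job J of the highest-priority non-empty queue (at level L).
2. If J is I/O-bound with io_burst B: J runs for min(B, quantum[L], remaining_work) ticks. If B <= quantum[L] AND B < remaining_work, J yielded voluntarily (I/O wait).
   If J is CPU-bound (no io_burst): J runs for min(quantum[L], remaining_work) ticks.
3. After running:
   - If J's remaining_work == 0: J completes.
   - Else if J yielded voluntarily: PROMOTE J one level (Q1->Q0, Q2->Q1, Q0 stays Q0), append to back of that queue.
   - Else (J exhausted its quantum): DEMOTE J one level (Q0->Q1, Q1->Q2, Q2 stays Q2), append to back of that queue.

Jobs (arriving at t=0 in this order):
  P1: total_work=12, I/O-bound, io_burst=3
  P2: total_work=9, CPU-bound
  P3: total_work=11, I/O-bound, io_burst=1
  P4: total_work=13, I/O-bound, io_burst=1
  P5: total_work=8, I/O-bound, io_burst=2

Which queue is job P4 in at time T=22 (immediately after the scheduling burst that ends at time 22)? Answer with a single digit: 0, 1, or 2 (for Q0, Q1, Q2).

Answer: 0

Derivation:
t=0-3: P1@Q0 runs 3, rem=9, I/O yield, promote→Q0. Q0=[P2,P3,P4,P5,P1] Q1=[] Q2=[]
t=3-6: P2@Q0 runs 3, rem=6, quantum used, demote→Q1. Q0=[P3,P4,P5,P1] Q1=[P2] Q2=[]
t=6-7: P3@Q0 runs 1, rem=10, I/O yield, promote→Q0. Q0=[P4,P5,P1,P3] Q1=[P2] Q2=[]
t=7-8: P4@Q0 runs 1, rem=12, I/O yield, promote→Q0. Q0=[P5,P1,P3,P4] Q1=[P2] Q2=[]
t=8-10: P5@Q0 runs 2, rem=6, I/O yield, promote→Q0. Q0=[P1,P3,P4,P5] Q1=[P2] Q2=[]
t=10-13: P1@Q0 runs 3, rem=6, I/O yield, promote→Q0. Q0=[P3,P4,P5,P1] Q1=[P2] Q2=[]
t=13-14: P3@Q0 runs 1, rem=9, I/O yield, promote→Q0. Q0=[P4,P5,P1,P3] Q1=[P2] Q2=[]
t=14-15: P4@Q0 runs 1, rem=11, I/O yield, promote→Q0. Q0=[P5,P1,P3,P4] Q1=[P2] Q2=[]
t=15-17: P5@Q0 runs 2, rem=4, I/O yield, promote→Q0. Q0=[P1,P3,P4,P5] Q1=[P2] Q2=[]
t=17-20: P1@Q0 runs 3, rem=3, I/O yield, promote→Q0. Q0=[P3,P4,P5,P1] Q1=[P2] Q2=[]
t=20-21: P3@Q0 runs 1, rem=8, I/O yield, promote→Q0. Q0=[P4,P5,P1,P3] Q1=[P2] Q2=[]
t=21-22: P4@Q0 runs 1, rem=10, I/O yield, promote→Q0. Q0=[P5,P1,P3,P4] Q1=[P2] Q2=[]
t=22-24: P5@Q0 runs 2, rem=2, I/O yield, promote→Q0. Q0=[P1,P3,P4,P5] Q1=[P2] Q2=[]
t=24-27: P1@Q0 runs 3, rem=0, completes. Q0=[P3,P4,P5] Q1=[P2] Q2=[]
t=27-28: P3@Q0 runs 1, rem=7, I/O yield, promote→Q0. Q0=[P4,P5,P3] Q1=[P2] Q2=[]
t=28-29: P4@Q0 runs 1, rem=9, I/O yield, promote→Q0. Q0=[P5,P3,P4] Q1=[P2] Q2=[]
t=29-31: P5@Q0 runs 2, rem=0, completes. Q0=[P3,P4] Q1=[P2] Q2=[]
t=31-32: P3@Q0 runs 1, rem=6, I/O yield, promote→Q0. Q0=[P4,P3] Q1=[P2] Q2=[]
t=32-33: P4@Q0 runs 1, rem=8, I/O yield, promote→Q0. Q0=[P3,P4] Q1=[P2] Q2=[]
t=33-34: P3@Q0 runs 1, rem=5, I/O yield, promote→Q0. Q0=[P4,P3] Q1=[P2] Q2=[]
t=34-35: P4@Q0 runs 1, rem=7, I/O yield, promote→Q0. Q0=[P3,P4] Q1=[P2] Q2=[]
t=35-36: P3@Q0 runs 1, rem=4, I/O yield, promote→Q0. Q0=[P4,P3] Q1=[P2] Q2=[]
t=36-37: P4@Q0 runs 1, rem=6, I/O yield, promote→Q0. Q0=[P3,P4] Q1=[P2] Q2=[]
t=37-38: P3@Q0 runs 1, rem=3, I/O yield, promote→Q0. Q0=[P4,P3] Q1=[P2] Q2=[]
t=38-39: P4@Q0 runs 1, rem=5, I/O yield, promote→Q0. Q0=[P3,P4] Q1=[P2] Q2=[]
t=39-40: P3@Q0 runs 1, rem=2, I/O yield, promote→Q0. Q0=[P4,P3] Q1=[P2] Q2=[]
t=40-41: P4@Q0 runs 1, rem=4, I/O yield, promote→Q0. Q0=[P3,P4] Q1=[P2] Q2=[]
t=41-42: P3@Q0 runs 1, rem=1, I/O yield, promote→Q0. Q0=[P4,P3] Q1=[P2] Q2=[]
t=42-43: P4@Q0 runs 1, rem=3, I/O yield, promote→Q0. Q0=[P3,P4] Q1=[P2] Q2=[]
t=43-44: P3@Q0 runs 1, rem=0, completes. Q0=[P4] Q1=[P2] Q2=[]
t=44-45: P4@Q0 runs 1, rem=2, I/O yield, promote→Q0. Q0=[P4] Q1=[P2] Q2=[]
t=45-46: P4@Q0 runs 1, rem=1, I/O yield, promote→Q0. Q0=[P4] Q1=[P2] Q2=[]
t=46-47: P4@Q0 runs 1, rem=0, completes. Q0=[] Q1=[P2] Q2=[]
t=47-51: P2@Q1 runs 4, rem=2, quantum used, demote→Q2. Q0=[] Q1=[] Q2=[P2]
t=51-53: P2@Q2 runs 2, rem=0, completes. Q0=[] Q1=[] Q2=[]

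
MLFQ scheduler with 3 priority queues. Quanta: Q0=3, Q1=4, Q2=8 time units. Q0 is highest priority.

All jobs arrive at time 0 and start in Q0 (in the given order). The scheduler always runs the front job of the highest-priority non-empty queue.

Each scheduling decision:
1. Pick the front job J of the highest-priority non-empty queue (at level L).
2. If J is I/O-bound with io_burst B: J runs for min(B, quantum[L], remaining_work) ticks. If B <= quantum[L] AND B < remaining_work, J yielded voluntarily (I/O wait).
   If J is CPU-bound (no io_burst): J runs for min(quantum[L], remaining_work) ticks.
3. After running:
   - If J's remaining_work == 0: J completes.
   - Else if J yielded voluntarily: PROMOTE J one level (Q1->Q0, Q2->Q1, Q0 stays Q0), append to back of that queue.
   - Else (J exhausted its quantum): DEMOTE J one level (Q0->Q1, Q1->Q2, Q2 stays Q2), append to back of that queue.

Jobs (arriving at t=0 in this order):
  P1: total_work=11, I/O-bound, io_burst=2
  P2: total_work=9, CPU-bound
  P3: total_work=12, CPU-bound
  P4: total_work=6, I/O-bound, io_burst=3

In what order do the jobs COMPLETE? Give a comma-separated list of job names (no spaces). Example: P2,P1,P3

t=0-2: P1@Q0 runs 2, rem=9, I/O yield, promote→Q0. Q0=[P2,P3,P4,P1] Q1=[] Q2=[]
t=2-5: P2@Q0 runs 3, rem=6, quantum used, demote→Q1. Q0=[P3,P4,P1] Q1=[P2] Q2=[]
t=5-8: P3@Q0 runs 3, rem=9, quantum used, demote→Q1. Q0=[P4,P1] Q1=[P2,P3] Q2=[]
t=8-11: P4@Q0 runs 3, rem=3, I/O yield, promote→Q0. Q0=[P1,P4] Q1=[P2,P3] Q2=[]
t=11-13: P1@Q0 runs 2, rem=7, I/O yield, promote→Q0. Q0=[P4,P1] Q1=[P2,P3] Q2=[]
t=13-16: P4@Q0 runs 3, rem=0, completes. Q0=[P1] Q1=[P2,P3] Q2=[]
t=16-18: P1@Q0 runs 2, rem=5, I/O yield, promote→Q0. Q0=[P1] Q1=[P2,P3] Q2=[]
t=18-20: P1@Q0 runs 2, rem=3, I/O yield, promote→Q0. Q0=[P1] Q1=[P2,P3] Q2=[]
t=20-22: P1@Q0 runs 2, rem=1, I/O yield, promote→Q0. Q0=[P1] Q1=[P2,P3] Q2=[]
t=22-23: P1@Q0 runs 1, rem=0, completes. Q0=[] Q1=[P2,P3] Q2=[]
t=23-27: P2@Q1 runs 4, rem=2, quantum used, demote→Q2. Q0=[] Q1=[P3] Q2=[P2]
t=27-31: P3@Q1 runs 4, rem=5, quantum used, demote→Q2. Q0=[] Q1=[] Q2=[P2,P3]
t=31-33: P2@Q2 runs 2, rem=0, completes. Q0=[] Q1=[] Q2=[P3]
t=33-38: P3@Q2 runs 5, rem=0, completes. Q0=[] Q1=[] Q2=[]

Answer: P4,P1,P2,P3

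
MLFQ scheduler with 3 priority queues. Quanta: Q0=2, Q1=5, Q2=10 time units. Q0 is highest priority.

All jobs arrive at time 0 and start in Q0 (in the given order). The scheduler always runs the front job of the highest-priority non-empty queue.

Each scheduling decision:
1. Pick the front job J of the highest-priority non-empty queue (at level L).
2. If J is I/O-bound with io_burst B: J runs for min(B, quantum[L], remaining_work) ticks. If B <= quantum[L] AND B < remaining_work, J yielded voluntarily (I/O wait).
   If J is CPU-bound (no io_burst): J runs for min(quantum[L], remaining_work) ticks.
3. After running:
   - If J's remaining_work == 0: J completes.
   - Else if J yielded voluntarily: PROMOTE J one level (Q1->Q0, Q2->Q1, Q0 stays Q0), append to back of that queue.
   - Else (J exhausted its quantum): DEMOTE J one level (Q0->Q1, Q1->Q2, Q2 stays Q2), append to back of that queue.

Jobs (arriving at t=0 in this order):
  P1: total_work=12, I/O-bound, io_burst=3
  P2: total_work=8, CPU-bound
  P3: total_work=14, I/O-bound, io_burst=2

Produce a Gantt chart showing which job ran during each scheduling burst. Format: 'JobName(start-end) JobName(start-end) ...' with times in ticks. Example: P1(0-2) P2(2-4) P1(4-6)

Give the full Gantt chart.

Answer: P1(0-2) P2(2-4) P3(4-6) P3(6-8) P3(8-10) P3(10-12) P3(12-14) P3(14-16) P3(16-18) P1(18-21) P1(21-23) P2(23-28) P1(28-31) P1(31-33) P2(33-34)

Derivation:
t=0-2: P1@Q0 runs 2, rem=10, quantum used, demote→Q1. Q0=[P2,P3] Q1=[P1] Q2=[]
t=2-4: P2@Q0 runs 2, rem=6, quantum used, demote→Q1. Q0=[P3] Q1=[P1,P2] Q2=[]
t=4-6: P3@Q0 runs 2, rem=12, I/O yield, promote→Q0. Q0=[P3] Q1=[P1,P2] Q2=[]
t=6-8: P3@Q0 runs 2, rem=10, I/O yield, promote→Q0. Q0=[P3] Q1=[P1,P2] Q2=[]
t=8-10: P3@Q0 runs 2, rem=8, I/O yield, promote→Q0. Q0=[P3] Q1=[P1,P2] Q2=[]
t=10-12: P3@Q0 runs 2, rem=6, I/O yield, promote→Q0. Q0=[P3] Q1=[P1,P2] Q2=[]
t=12-14: P3@Q0 runs 2, rem=4, I/O yield, promote→Q0. Q0=[P3] Q1=[P1,P2] Q2=[]
t=14-16: P3@Q0 runs 2, rem=2, I/O yield, promote→Q0. Q0=[P3] Q1=[P1,P2] Q2=[]
t=16-18: P3@Q0 runs 2, rem=0, completes. Q0=[] Q1=[P1,P2] Q2=[]
t=18-21: P1@Q1 runs 3, rem=7, I/O yield, promote→Q0. Q0=[P1] Q1=[P2] Q2=[]
t=21-23: P1@Q0 runs 2, rem=5, quantum used, demote→Q1. Q0=[] Q1=[P2,P1] Q2=[]
t=23-28: P2@Q1 runs 5, rem=1, quantum used, demote→Q2. Q0=[] Q1=[P1] Q2=[P2]
t=28-31: P1@Q1 runs 3, rem=2, I/O yield, promote→Q0. Q0=[P1] Q1=[] Q2=[P2]
t=31-33: P1@Q0 runs 2, rem=0, completes. Q0=[] Q1=[] Q2=[P2]
t=33-34: P2@Q2 runs 1, rem=0, completes. Q0=[] Q1=[] Q2=[]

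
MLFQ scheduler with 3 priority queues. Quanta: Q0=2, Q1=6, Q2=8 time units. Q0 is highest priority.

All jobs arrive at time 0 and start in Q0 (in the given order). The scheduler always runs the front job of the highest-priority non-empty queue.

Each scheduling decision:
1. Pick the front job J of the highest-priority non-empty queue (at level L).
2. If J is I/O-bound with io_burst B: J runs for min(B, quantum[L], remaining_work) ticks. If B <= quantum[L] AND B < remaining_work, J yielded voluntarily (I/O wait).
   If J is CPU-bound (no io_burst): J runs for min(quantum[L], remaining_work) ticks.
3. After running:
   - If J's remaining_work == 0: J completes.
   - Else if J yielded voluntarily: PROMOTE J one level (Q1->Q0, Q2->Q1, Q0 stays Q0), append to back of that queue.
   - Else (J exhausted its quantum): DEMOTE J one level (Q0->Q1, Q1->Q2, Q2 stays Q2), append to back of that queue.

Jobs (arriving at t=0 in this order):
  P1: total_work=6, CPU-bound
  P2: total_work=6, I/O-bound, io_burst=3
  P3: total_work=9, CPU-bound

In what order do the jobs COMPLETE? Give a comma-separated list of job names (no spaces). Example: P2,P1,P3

t=0-2: P1@Q0 runs 2, rem=4, quantum used, demote→Q1. Q0=[P2,P3] Q1=[P1] Q2=[]
t=2-4: P2@Q0 runs 2, rem=4, quantum used, demote→Q1. Q0=[P3] Q1=[P1,P2] Q2=[]
t=4-6: P3@Q0 runs 2, rem=7, quantum used, demote→Q1. Q0=[] Q1=[P1,P2,P3] Q2=[]
t=6-10: P1@Q1 runs 4, rem=0, completes. Q0=[] Q1=[P2,P3] Q2=[]
t=10-13: P2@Q1 runs 3, rem=1, I/O yield, promote→Q0. Q0=[P2] Q1=[P3] Q2=[]
t=13-14: P2@Q0 runs 1, rem=0, completes. Q0=[] Q1=[P3] Q2=[]
t=14-20: P3@Q1 runs 6, rem=1, quantum used, demote→Q2. Q0=[] Q1=[] Q2=[P3]
t=20-21: P3@Q2 runs 1, rem=0, completes. Q0=[] Q1=[] Q2=[]

Answer: P1,P2,P3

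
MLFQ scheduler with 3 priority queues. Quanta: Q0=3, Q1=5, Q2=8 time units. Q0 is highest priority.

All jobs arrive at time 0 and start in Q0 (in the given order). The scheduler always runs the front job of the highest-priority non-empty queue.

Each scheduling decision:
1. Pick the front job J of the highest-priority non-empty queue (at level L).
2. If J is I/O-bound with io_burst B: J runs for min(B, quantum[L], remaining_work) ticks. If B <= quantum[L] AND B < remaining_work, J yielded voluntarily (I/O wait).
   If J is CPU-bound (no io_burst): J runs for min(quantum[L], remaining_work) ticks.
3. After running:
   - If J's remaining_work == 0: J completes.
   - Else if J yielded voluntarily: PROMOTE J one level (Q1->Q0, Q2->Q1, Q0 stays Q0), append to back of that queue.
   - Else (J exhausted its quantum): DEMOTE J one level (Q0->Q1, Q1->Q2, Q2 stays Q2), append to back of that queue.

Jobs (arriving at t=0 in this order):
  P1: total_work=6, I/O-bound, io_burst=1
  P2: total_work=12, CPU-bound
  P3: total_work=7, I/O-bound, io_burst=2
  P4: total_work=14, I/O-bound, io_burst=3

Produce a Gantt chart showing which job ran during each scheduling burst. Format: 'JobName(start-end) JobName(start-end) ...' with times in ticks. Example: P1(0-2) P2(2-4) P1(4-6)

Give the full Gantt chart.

t=0-1: P1@Q0 runs 1, rem=5, I/O yield, promote→Q0. Q0=[P2,P3,P4,P1] Q1=[] Q2=[]
t=1-4: P2@Q0 runs 3, rem=9, quantum used, demote→Q1. Q0=[P3,P4,P1] Q1=[P2] Q2=[]
t=4-6: P3@Q0 runs 2, rem=5, I/O yield, promote→Q0. Q0=[P4,P1,P3] Q1=[P2] Q2=[]
t=6-9: P4@Q0 runs 3, rem=11, I/O yield, promote→Q0. Q0=[P1,P3,P4] Q1=[P2] Q2=[]
t=9-10: P1@Q0 runs 1, rem=4, I/O yield, promote→Q0. Q0=[P3,P4,P1] Q1=[P2] Q2=[]
t=10-12: P3@Q0 runs 2, rem=3, I/O yield, promote→Q0. Q0=[P4,P1,P3] Q1=[P2] Q2=[]
t=12-15: P4@Q0 runs 3, rem=8, I/O yield, promote→Q0. Q0=[P1,P3,P4] Q1=[P2] Q2=[]
t=15-16: P1@Q0 runs 1, rem=3, I/O yield, promote→Q0. Q0=[P3,P4,P1] Q1=[P2] Q2=[]
t=16-18: P3@Q0 runs 2, rem=1, I/O yield, promote→Q0. Q0=[P4,P1,P3] Q1=[P2] Q2=[]
t=18-21: P4@Q0 runs 3, rem=5, I/O yield, promote→Q0. Q0=[P1,P3,P4] Q1=[P2] Q2=[]
t=21-22: P1@Q0 runs 1, rem=2, I/O yield, promote→Q0. Q0=[P3,P4,P1] Q1=[P2] Q2=[]
t=22-23: P3@Q0 runs 1, rem=0, completes. Q0=[P4,P1] Q1=[P2] Q2=[]
t=23-26: P4@Q0 runs 3, rem=2, I/O yield, promote→Q0. Q0=[P1,P4] Q1=[P2] Q2=[]
t=26-27: P1@Q0 runs 1, rem=1, I/O yield, promote→Q0. Q0=[P4,P1] Q1=[P2] Q2=[]
t=27-29: P4@Q0 runs 2, rem=0, completes. Q0=[P1] Q1=[P2] Q2=[]
t=29-30: P1@Q0 runs 1, rem=0, completes. Q0=[] Q1=[P2] Q2=[]
t=30-35: P2@Q1 runs 5, rem=4, quantum used, demote→Q2. Q0=[] Q1=[] Q2=[P2]
t=35-39: P2@Q2 runs 4, rem=0, completes. Q0=[] Q1=[] Q2=[]

Answer: P1(0-1) P2(1-4) P3(4-6) P4(6-9) P1(9-10) P3(10-12) P4(12-15) P1(15-16) P3(16-18) P4(18-21) P1(21-22) P3(22-23) P4(23-26) P1(26-27) P4(27-29) P1(29-30) P2(30-35) P2(35-39)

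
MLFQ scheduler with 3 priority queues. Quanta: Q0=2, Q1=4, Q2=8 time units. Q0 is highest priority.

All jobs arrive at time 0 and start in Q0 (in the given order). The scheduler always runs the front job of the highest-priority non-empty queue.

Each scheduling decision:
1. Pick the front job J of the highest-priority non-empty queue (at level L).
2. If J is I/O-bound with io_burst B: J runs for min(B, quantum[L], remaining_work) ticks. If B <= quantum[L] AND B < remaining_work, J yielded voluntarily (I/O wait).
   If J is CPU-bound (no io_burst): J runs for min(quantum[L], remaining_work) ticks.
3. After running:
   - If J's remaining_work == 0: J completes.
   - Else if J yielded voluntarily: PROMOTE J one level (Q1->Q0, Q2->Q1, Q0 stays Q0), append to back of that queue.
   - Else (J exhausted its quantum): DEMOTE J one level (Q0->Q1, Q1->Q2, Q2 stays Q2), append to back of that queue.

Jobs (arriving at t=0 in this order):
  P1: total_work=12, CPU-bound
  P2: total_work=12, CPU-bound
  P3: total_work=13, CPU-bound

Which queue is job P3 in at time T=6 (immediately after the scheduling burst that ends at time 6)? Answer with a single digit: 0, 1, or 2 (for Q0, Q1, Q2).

Answer: 1

Derivation:
t=0-2: P1@Q0 runs 2, rem=10, quantum used, demote→Q1. Q0=[P2,P3] Q1=[P1] Q2=[]
t=2-4: P2@Q0 runs 2, rem=10, quantum used, demote→Q1. Q0=[P3] Q1=[P1,P2] Q2=[]
t=4-6: P3@Q0 runs 2, rem=11, quantum used, demote→Q1. Q0=[] Q1=[P1,P2,P3] Q2=[]
t=6-10: P1@Q1 runs 4, rem=6, quantum used, demote→Q2. Q0=[] Q1=[P2,P3] Q2=[P1]
t=10-14: P2@Q1 runs 4, rem=6, quantum used, demote→Q2. Q0=[] Q1=[P3] Q2=[P1,P2]
t=14-18: P3@Q1 runs 4, rem=7, quantum used, demote→Q2. Q0=[] Q1=[] Q2=[P1,P2,P3]
t=18-24: P1@Q2 runs 6, rem=0, completes. Q0=[] Q1=[] Q2=[P2,P3]
t=24-30: P2@Q2 runs 6, rem=0, completes. Q0=[] Q1=[] Q2=[P3]
t=30-37: P3@Q2 runs 7, rem=0, completes. Q0=[] Q1=[] Q2=[]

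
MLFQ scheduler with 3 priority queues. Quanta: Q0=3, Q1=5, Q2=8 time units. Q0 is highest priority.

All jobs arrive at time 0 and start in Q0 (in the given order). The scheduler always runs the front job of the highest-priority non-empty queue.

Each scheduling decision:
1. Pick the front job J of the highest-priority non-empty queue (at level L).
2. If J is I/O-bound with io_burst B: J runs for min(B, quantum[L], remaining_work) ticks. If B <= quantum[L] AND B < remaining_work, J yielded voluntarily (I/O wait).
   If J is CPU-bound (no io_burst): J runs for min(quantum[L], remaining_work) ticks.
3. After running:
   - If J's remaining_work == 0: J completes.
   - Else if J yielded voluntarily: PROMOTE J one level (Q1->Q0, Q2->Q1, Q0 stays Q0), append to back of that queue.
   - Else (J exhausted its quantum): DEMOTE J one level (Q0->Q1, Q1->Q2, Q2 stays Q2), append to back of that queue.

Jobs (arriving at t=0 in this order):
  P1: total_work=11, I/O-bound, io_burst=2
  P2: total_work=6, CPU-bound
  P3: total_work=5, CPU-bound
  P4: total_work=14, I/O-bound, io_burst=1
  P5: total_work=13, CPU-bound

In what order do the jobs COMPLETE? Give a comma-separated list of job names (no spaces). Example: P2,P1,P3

t=0-2: P1@Q0 runs 2, rem=9, I/O yield, promote→Q0. Q0=[P2,P3,P4,P5,P1] Q1=[] Q2=[]
t=2-5: P2@Q0 runs 3, rem=3, quantum used, demote→Q1. Q0=[P3,P4,P5,P1] Q1=[P2] Q2=[]
t=5-8: P3@Q0 runs 3, rem=2, quantum used, demote→Q1. Q0=[P4,P5,P1] Q1=[P2,P3] Q2=[]
t=8-9: P4@Q0 runs 1, rem=13, I/O yield, promote→Q0. Q0=[P5,P1,P4] Q1=[P2,P3] Q2=[]
t=9-12: P5@Q0 runs 3, rem=10, quantum used, demote→Q1. Q0=[P1,P4] Q1=[P2,P3,P5] Q2=[]
t=12-14: P1@Q0 runs 2, rem=7, I/O yield, promote→Q0. Q0=[P4,P1] Q1=[P2,P3,P5] Q2=[]
t=14-15: P4@Q0 runs 1, rem=12, I/O yield, promote→Q0. Q0=[P1,P4] Q1=[P2,P3,P5] Q2=[]
t=15-17: P1@Q0 runs 2, rem=5, I/O yield, promote→Q0. Q0=[P4,P1] Q1=[P2,P3,P5] Q2=[]
t=17-18: P4@Q0 runs 1, rem=11, I/O yield, promote→Q0. Q0=[P1,P4] Q1=[P2,P3,P5] Q2=[]
t=18-20: P1@Q0 runs 2, rem=3, I/O yield, promote→Q0. Q0=[P4,P1] Q1=[P2,P3,P5] Q2=[]
t=20-21: P4@Q0 runs 1, rem=10, I/O yield, promote→Q0. Q0=[P1,P4] Q1=[P2,P3,P5] Q2=[]
t=21-23: P1@Q0 runs 2, rem=1, I/O yield, promote→Q0. Q0=[P4,P1] Q1=[P2,P3,P5] Q2=[]
t=23-24: P4@Q0 runs 1, rem=9, I/O yield, promote→Q0. Q0=[P1,P4] Q1=[P2,P3,P5] Q2=[]
t=24-25: P1@Q0 runs 1, rem=0, completes. Q0=[P4] Q1=[P2,P3,P5] Q2=[]
t=25-26: P4@Q0 runs 1, rem=8, I/O yield, promote→Q0. Q0=[P4] Q1=[P2,P3,P5] Q2=[]
t=26-27: P4@Q0 runs 1, rem=7, I/O yield, promote→Q0. Q0=[P4] Q1=[P2,P3,P5] Q2=[]
t=27-28: P4@Q0 runs 1, rem=6, I/O yield, promote→Q0. Q0=[P4] Q1=[P2,P3,P5] Q2=[]
t=28-29: P4@Q0 runs 1, rem=5, I/O yield, promote→Q0. Q0=[P4] Q1=[P2,P3,P5] Q2=[]
t=29-30: P4@Q0 runs 1, rem=4, I/O yield, promote→Q0. Q0=[P4] Q1=[P2,P3,P5] Q2=[]
t=30-31: P4@Q0 runs 1, rem=3, I/O yield, promote→Q0. Q0=[P4] Q1=[P2,P3,P5] Q2=[]
t=31-32: P4@Q0 runs 1, rem=2, I/O yield, promote→Q0. Q0=[P4] Q1=[P2,P3,P5] Q2=[]
t=32-33: P4@Q0 runs 1, rem=1, I/O yield, promote→Q0. Q0=[P4] Q1=[P2,P3,P5] Q2=[]
t=33-34: P4@Q0 runs 1, rem=0, completes. Q0=[] Q1=[P2,P3,P5] Q2=[]
t=34-37: P2@Q1 runs 3, rem=0, completes. Q0=[] Q1=[P3,P5] Q2=[]
t=37-39: P3@Q1 runs 2, rem=0, completes. Q0=[] Q1=[P5] Q2=[]
t=39-44: P5@Q1 runs 5, rem=5, quantum used, demote→Q2. Q0=[] Q1=[] Q2=[P5]
t=44-49: P5@Q2 runs 5, rem=0, completes. Q0=[] Q1=[] Q2=[]

Answer: P1,P4,P2,P3,P5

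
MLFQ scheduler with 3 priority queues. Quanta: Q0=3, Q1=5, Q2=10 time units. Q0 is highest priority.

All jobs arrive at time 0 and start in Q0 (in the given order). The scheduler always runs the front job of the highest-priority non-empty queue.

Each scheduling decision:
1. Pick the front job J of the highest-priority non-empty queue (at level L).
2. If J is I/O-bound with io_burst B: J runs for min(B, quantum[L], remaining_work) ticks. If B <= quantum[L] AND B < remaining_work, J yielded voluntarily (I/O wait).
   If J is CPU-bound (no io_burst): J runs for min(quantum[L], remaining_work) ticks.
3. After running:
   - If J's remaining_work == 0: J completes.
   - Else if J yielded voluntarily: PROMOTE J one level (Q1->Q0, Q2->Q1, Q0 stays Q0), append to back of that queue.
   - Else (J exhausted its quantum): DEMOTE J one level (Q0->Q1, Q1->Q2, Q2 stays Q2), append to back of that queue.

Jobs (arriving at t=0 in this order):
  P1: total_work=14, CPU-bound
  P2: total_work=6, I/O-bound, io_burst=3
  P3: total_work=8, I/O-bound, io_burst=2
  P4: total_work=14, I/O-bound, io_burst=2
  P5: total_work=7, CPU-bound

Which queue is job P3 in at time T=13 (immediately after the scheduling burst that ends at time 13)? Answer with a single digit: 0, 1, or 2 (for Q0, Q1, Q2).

t=0-3: P1@Q0 runs 3, rem=11, quantum used, demote→Q1. Q0=[P2,P3,P4,P5] Q1=[P1] Q2=[]
t=3-6: P2@Q0 runs 3, rem=3, I/O yield, promote→Q0. Q0=[P3,P4,P5,P2] Q1=[P1] Q2=[]
t=6-8: P3@Q0 runs 2, rem=6, I/O yield, promote→Q0. Q0=[P4,P5,P2,P3] Q1=[P1] Q2=[]
t=8-10: P4@Q0 runs 2, rem=12, I/O yield, promote→Q0. Q0=[P5,P2,P3,P4] Q1=[P1] Q2=[]
t=10-13: P5@Q0 runs 3, rem=4, quantum used, demote→Q1. Q0=[P2,P3,P4] Q1=[P1,P5] Q2=[]
t=13-16: P2@Q0 runs 3, rem=0, completes. Q0=[P3,P4] Q1=[P1,P5] Q2=[]
t=16-18: P3@Q0 runs 2, rem=4, I/O yield, promote→Q0. Q0=[P4,P3] Q1=[P1,P5] Q2=[]
t=18-20: P4@Q0 runs 2, rem=10, I/O yield, promote→Q0. Q0=[P3,P4] Q1=[P1,P5] Q2=[]
t=20-22: P3@Q0 runs 2, rem=2, I/O yield, promote→Q0. Q0=[P4,P3] Q1=[P1,P5] Q2=[]
t=22-24: P4@Q0 runs 2, rem=8, I/O yield, promote→Q0. Q0=[P3,P4] Q1=[P1,P5] Q2=[]
t=24-26: P3@Q0 runs 2, rem=0, completes. Q0=[P4] Q1=[P1,P5] Q2=[]
t=26-28: P4@Q0 runs 2, rem=6, I/O yield, promote→Q0. Q0=[P4] Q1=[P1,P5] Q2=[]
t=28-30: P4@Q0 runs 2, rem=4, I/O yield, promote→Q0. Q0=[P4] Q1=[P1,P5] Q2=[]
t=30-32: P4@Q0 runs 2, rem=2, I/O yield, promote→Q0. Q0=[P4] Q1=[P1,P5] Q2=[]
t=32-34: P4@Q0 runs 2, rem=0, completes. Q0=[] Q1=[P1,P5] Q2=[]
t=34-39: P1@Q1 runs 5, rem=6, quantum used, demote→Q2. Q0=[] Q1=[P5] Q2=[P1]
t=39-43: P5@Q1 runs 4, rem=0, completes. Q0=[] Q1=[] Q2=[P1]
t=43-49: P1@Q2 runs 6, rem=0, completes. Q0=[] Q1=[] Q2=[]

Answer: 0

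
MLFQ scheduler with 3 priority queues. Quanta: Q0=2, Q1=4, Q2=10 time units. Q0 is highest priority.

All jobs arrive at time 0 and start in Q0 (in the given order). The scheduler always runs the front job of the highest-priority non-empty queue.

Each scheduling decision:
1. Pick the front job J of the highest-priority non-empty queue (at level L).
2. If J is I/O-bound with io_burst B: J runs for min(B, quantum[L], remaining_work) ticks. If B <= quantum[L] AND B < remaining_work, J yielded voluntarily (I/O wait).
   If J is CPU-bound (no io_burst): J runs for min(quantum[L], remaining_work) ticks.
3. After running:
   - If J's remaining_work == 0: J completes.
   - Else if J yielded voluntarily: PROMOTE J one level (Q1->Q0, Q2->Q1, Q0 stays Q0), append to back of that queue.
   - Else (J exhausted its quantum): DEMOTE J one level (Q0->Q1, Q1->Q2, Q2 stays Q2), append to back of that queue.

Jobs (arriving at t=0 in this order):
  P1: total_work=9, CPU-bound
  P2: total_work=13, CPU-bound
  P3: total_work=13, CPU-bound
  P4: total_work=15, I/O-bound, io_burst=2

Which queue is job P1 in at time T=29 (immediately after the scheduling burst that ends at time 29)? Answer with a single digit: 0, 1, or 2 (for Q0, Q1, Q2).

t=0-2: P1@Q0 runs 2, rem=7, quantum used, demote→Q1. Q0=[P2,P3,P4] Q1=[P1] Q2=[]
t=2-4: P2@Q0 runs 2, rem=11, quantum used, demote→Q1. Q0=[P3,P4] Q1=[P1,P2] Q2=[]
t=4-6: P3@Q0 runs 2, rem=11, quantum used, demote→Q1. Q0=[P4] Q1=[P1,P2,P3] Q2=[]
t=6-8: P4@Q0 runs 2, rem=13, I/O yield, promote→Q0. Q0=[P4] Q1=[P1,P2,P3] Q2=[]
t=8-10: P4@Q0 runs 2, rem=11, I/O yield, promote→Q0. Q0=[P4] Q1=[P1,P2,P3] Q2=[]
t=10-12: P4@Q0 runs 2, rem=9, I/O yield, promote→Q0. Q0=[P4] Q1=[P1,P2,P3] Q2=[]
t=12-14: P4@Q0 runs 2, rem=7, I/O yield, promote→Q0. Q0=[P4] Q1=[P1,P2,P3] Q2=[]
t=14-16: P4@Q0 runs 2, rem=5, I/O yield, promote→Q0. Q0=[P4] Q1=[P1,P2,P3] Q2=[]
t=16-18: P4@Q0 runs 2, rem=3, I/O yield, promote→Q0. Q0=[P4] Q1=[P1,P2,P3] Q2=[]
t=18-20: P4@Q0 runs 2, rem=1, I/O yield, promote→Q0. Q0=[P4] Q1=[P1,P2,P3] Q2=[]
t=20-21: P4@Q0 runs 1, rem=0, completes. Q0=[] Q1=[P1,P2,P3] Q2=[]
t=21-25: P1@Q1 runs 4, rem=3, quantum used, demote→Q2. Q0=[] Q1=[P2,P3] Q2=[P1]
t=25-29: P2@Q1 runs 4, rem=7, quantum used, demote→Q2. Q0=[] Q1=[P3] Q2=[P1,P2]
t=29-33: P3@Q1 runs 4, rem=7, quantum used, demote→Q2. Q0=[] Q1=[] Q2=[P1,P2,P3]
t=33-36: P1@Q2 runs 3, rem=0, completes. Q0=[] Q1=[] Q2=[P2,P3]
t=36-43: P2@Q2 runs 7, rem=0, completes. Q0=[] Q1=[] Q2=[P3]
t=43-50: P3@Q2 runs 7, rem=0, completes. Q0=[] Q1=[] Q2=[]

Answer: 2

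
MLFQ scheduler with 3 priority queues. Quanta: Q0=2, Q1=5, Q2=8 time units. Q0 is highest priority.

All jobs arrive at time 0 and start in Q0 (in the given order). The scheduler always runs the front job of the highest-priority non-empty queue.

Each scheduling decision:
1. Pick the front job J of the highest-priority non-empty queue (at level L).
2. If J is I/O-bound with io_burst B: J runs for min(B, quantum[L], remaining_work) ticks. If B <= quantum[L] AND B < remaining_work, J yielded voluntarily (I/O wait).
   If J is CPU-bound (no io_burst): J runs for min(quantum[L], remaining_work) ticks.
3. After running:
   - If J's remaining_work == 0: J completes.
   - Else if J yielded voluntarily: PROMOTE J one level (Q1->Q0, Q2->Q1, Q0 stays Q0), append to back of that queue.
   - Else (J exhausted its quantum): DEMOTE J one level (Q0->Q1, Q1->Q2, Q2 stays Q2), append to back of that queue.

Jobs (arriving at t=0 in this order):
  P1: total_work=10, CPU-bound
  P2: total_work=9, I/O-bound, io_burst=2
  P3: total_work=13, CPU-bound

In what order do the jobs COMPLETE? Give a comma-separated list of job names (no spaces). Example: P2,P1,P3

Answer: P2,P1,P3

Derivation:
t=0-2: P1@Q0 runs 2, rem=8, quantum used, demote→Q1. Q0=[P2,P3] Q1=[P1] Q2=[]
t=2-4: P2@Q0 runs 2, rem=7, I/O yield, promote→Q0. Q0=[P3,P2] Q1=[P1] Q2=[]
t=4-6: P3@Q0 runs 2, rem=11, quantum used, demote→Q1. Q0=[P2] Q1=[P1,P3] Q2=[]
t=6-8: P2@Q0 runs 2, rem=5, I/O yield, promote→Q0. Q0=[P2] Q1=[P1,P3] Q2=[]
t=8-10: P2@Q0 runs 2, rem=3, I/O yield, promote→Q0. Q0=[P2] Q1=[P1,P3] Q2=[]
t=10-12: P2@Q0 runs 2, rem=1, I/O yield, promote→Q0. Q0=[P2] Q1=[P1,P3] Q2=[]
t=12-13: P2@Q0 runs 1, rem=0, completes. Q0=[] Q1=[P1,P3] Q2=[]
t=13-18: P1@Q1 runs 5, rem=3, quantum used, demote→Q2. Q0=[] Q1=[P3] Q2=[P1]
t=18-23: P3@Q1 runs 5, rem=6, quantum used, demote→Q2. Q0=[] Q1=[] Q2=[P1,P3]
t=23-26: P1@Q2 runs 3, rem=0, completes. Q0=[] Q1=[] Q2=[P3]
t=26-32: P3@Q2 runs 6, rem=0, completes. Q0=[] Q1=[] Q2=[]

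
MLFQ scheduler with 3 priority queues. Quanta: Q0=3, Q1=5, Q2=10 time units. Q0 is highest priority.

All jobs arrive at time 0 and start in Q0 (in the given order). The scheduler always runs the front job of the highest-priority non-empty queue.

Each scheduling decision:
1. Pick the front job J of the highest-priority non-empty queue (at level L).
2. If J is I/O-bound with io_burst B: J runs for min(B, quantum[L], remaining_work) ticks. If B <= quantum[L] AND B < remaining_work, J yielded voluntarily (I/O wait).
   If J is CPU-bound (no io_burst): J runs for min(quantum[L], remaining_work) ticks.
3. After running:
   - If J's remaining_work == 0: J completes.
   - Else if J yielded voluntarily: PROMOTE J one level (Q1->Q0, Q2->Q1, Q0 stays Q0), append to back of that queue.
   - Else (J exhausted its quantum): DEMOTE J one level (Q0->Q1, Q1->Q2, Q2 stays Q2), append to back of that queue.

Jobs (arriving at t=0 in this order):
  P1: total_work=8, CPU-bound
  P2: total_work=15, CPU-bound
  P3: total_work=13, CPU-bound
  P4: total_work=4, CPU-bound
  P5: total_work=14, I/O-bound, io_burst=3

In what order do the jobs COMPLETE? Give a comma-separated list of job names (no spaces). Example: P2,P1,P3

Answer: P5,P1,P4,P2,P3

Derivation:
t=0-3: P1@Q0 runs 3, rem=5, quantum used, demote→Q1. Q0=[P2,P3,P4,P5] Q1=[P1] Q2=[]
t=3-6: P2@Q0 runs 3, rem=12, quantum used, demote→Q1. Q0=[P3,P4,P5] Q1=[P1,P2] Q2=[]
t=6-9: P3@Q0 runs 3, rem=10, quantum used, demote→Q1. Q0=[P4,P5] Q1=[P1,P2,P3] Q2=[]
t=9-12: P4@Q0 runs 3, rem=1, quantum used, demote→Q1. Q0=[P5] Q1=[P1,P2,P3,P4] Q2=[]
t=12-15: P5@Q0 runs 3, rem=11, I/O yield, promote→Q0. Q0=[P5] Q1=[P1,P2,P3,P4] Q2=[]
t=15-18: P5@Q0 runs 3, rem=8, I/O yield, promote→Q0. Q0=[P5] Q1=[P1,P2,P3,P4] Q2=[]
t=18-21: P5@Q0 runs 3, rem=5, I/O yield, promote→Q0. Q0=[P5] Q1=[P1,P2,P3,P4] Q2=[]
t=21-24: P5@Q0 runs 3, rem=2, I/O yield, promote→Q0. Q0=[P5] Q1=[P1,P2,P3,P4] Q2=[]
t=24-26: P5@Q0 runs 2, rem=0, completes. Q0=[] Q1=[P1,P2,P3,P4] Q2=[]
t=26-31: P1@Q1 runs 5, rem=0, completes. Q0=[] Q1=[P2,P3,P4] Q2=[]
t=31-36: P2@Q1 runs 5, rem=7, quantum used, demote→Q2. Q0=[] Q1=[P3,P4] Q2=[P2]
t=36-41: P3@Q1 runs 5, rem=5, quantum used, demote→Q2. Q0=[] Q1=[P4] Q2=[P2,P3]
t=41-42: P4@Q1 runs 1, rem=0, completes. Q0=[] Q1=[] Q2=[P2,P3]
t=42-49: P2@Q2 runs 7, rem=0, completes. Q0=[] Q1=[] Q2=[P3]
t=49-54: P3@Q2 runs 5, rem=0, completes. Q0=[] Q1=[] Q2=[]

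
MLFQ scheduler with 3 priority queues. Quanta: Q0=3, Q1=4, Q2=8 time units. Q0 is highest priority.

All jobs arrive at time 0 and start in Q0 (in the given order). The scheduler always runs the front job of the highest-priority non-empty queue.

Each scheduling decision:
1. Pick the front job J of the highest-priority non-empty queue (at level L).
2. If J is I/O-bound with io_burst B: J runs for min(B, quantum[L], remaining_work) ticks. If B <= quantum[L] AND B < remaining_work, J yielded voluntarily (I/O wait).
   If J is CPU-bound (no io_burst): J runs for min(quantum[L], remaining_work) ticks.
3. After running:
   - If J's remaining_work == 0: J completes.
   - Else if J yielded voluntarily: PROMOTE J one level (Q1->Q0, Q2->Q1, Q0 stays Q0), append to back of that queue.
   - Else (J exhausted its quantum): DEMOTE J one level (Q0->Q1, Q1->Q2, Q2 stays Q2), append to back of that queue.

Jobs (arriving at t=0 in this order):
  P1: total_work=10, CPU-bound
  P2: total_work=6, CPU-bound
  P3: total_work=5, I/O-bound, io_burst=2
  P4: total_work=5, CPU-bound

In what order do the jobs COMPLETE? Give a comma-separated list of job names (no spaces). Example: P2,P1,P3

Answer: P3,P2,P4,P1

Derivation:
t=0-3: P1@Q0 runs 3, rem=7, quantum used, demote→Q1. Q0=[P2,P3,P4] Q1=[P1] Q2=[]
t=3-6: P2@Q0 runs 3, rem=3, quantum used, demote→Q1. Q0=[P3,P4] Q1=[P1,P2] Q2=[]
t=6-8: P3@Q0 runs 2, rem=3, I/O yield, promote→Q0. Q0=[P4,P3] Q1=[P1,P2] Q2=[]
t=8-11: P4@Q0 runs 3, rem=2, quantum used, demote→Q1. Q0=[P3] Q1=[P1,P2,P4] Q2=[]
t=11-13: P3@Q0 runs 2, rem=1, I/O yield, promote→Q0. Q0=[P3] Q1=[P1,P2,P4] Q2=[]
t=13-14: P3@Q0 runs 1, rem=0, completes. Q0=[] Q1=[P1,P2,P4] Q2=[]
t=14-18: P1@Q1 runs 4, rem=3, quantum used, demote→Q2. Q0=[] Q1=[P2,P4] Q2=[P1]
t=18-21: P2@Q1 runs 3, rem=0, completes. Q0=[] Q1=[P4] Q2=[P1]
t=21-23: P4@Q1 runs 2, rem=0, completes. Q0=[] Q1=[] Q2=[P1]
t=23-26: P1@Q2 runs 3, rem=0, completes. Q0=[] Q1=[] Q2=[]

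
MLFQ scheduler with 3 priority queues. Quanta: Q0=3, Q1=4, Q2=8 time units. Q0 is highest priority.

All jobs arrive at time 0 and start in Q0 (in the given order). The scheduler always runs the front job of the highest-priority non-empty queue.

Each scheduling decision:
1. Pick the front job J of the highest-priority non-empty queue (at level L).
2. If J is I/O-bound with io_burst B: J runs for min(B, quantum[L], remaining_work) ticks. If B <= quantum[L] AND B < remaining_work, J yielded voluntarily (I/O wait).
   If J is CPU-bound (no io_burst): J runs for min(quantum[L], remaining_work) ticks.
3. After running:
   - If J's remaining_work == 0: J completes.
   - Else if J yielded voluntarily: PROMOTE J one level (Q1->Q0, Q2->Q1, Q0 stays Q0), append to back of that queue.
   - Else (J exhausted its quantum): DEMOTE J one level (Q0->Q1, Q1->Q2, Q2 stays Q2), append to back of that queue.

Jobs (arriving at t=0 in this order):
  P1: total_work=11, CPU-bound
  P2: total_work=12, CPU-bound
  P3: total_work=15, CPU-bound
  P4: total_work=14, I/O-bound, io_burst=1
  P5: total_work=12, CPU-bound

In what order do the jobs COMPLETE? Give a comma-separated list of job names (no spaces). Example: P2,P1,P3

t=0-3: P1@Q0 runs 3, rem=8, quantum used, demote→Q1. Q0=[P2,P3,P4,P5] Q1=[P1] Q2=[]
t=3-6: P2@Q0 runs 3, rem=9, quantum used, demote→Q1. Q0=[P3,P4,P5] Q1=[P1,P2] Q2=[]
t=6-9: P3@Q0 runs 3, rem=12, quantum used, demote→Q1. Q0=[P4,P5] Q1=[P1,P2,P3] Q2=[]
t=9-10: P4@Q0 runs 1, rem=13, I/O yield, promote→Q0. Q0=[P5,P4] Q1=[P1,P2,P3] Q2=[]
t=10-13: P5@Q0 runs 3, rem=9, quantum used, demote→Q1. Q0=[P4] Q1=[P1,P2,P3,P5] Q2=[]
t=13-14: P4@Q0 runs 1, rem=12, I/O yield, promote→Q0. Q0=[P4] Q1=[P1,P2,P3,P5] Q2=[]
t=14-15: P4@Q0 runs 1, rem=11, I/O yield, promote→Q0. Q0=[P4] Q1=[P1,P2,P3,P5] Q2=[]
t=15-16: P4@Q0 runs 1, rem=10, I/O yield, promote→Q0. Q0=[P4] Q1=[P1,P2,P3,P5] Q2=[]
t=16-17: P4@Q0 runs 1, rem=9, I/O yield, promote→Q0. Q0=[P4] Q1=[P1,P2,P3,P5] Q2=[]
t=17-18: P4@Q0 runs 1, rem=8, I/O yield, promote→Q0. Q0=[P4] Q1=[P1,P2,P3,P5] Q2=[]
t=18-19: P4@Q0 runs 1, rem=7, I/O yield, promote→Q0. Q0=[P4] Q1=[P1,P2,P3,P5] Q2=[]
t=19-20: P4@Q0 runs 1, rem=6, I/O yield, promote→Q0. Q0=[P4] Q1=[P1,P2,P3,P5] Q2=[]
t=20-21: P4@Q0 runs 1, rem=5, I/O yield, promote→Q0. Q0=[P4] Q1=[P1,P2,P3,P5] Q2=[]
t=21-22: P4@Q0 runs 1, rem=4, I/O yield, promote→Q0. Q0=[P4] Q1=[P1,P2,P3,P5] Q2=[]
t=22-23: P4@Q0 runs 1, rem=3, I/O yield, promote→Q0. Q0=[P4] Q1=[P1,P2,P3,P5] Q2=[]
t=23-24: P4@Q0 runs 1, rem=2, I/O yield, promote→Q0. Q0=[P4] Q1=[P1,P2,P3,P5] Q2=[]
t=24-25: P4@Q0 runs 1, rem=1, I/O yield, promote→Q0. Q0=[P4] Q1=[P1,P2,P3,P5] Q2=[]
t=25-26: P4@Q0 runs 1, rem=0, completes. Q0=[] Q1=[P1,P2,P3,P5] Q2=[]
t=26-30: P1@Q1 runs 4, rem=4, quantum used, demote→Q2. Q0=[] Q1=[P2,P3,P5] Q2=[P1]
t=30-34: P2@Q1 runs 4, rem=5, quantum used, demote→Q2. Q0=[] Q1=[P3,P5] Q2=[P1,P2]
t=34-38: P3@Q1 runs 4, rem=8, quantum used, demote→Q2. Q0=[] Q1=[P5] Q2=[P1,P2,P3]
t=38-42: P5@Q1 runs 4, rem=5, quantum used, demote→Q2. Q0=[] Q1=[] Q2=[P1,P2,P3,P5]
t=42-46: P1@Q2 runs 4, rem=0, completes. Q0=[] Q1=[] Q2=[P2,P3,P5]
t=46-51: P2@Q2 runs 5, rem=0, completes. Q0=[] Q1=[] Q2=[P3,P5]
t=51-59: P3@Q2 runs 8, rem=0, completes. Q0=[] Q1=[] Q2=[P5]
t=59-64: P5@Q2 runs 5, rem=0, completes. Q0=[] Q1=[] Q2=[]

Answer: P4,P1,P2,P3,P5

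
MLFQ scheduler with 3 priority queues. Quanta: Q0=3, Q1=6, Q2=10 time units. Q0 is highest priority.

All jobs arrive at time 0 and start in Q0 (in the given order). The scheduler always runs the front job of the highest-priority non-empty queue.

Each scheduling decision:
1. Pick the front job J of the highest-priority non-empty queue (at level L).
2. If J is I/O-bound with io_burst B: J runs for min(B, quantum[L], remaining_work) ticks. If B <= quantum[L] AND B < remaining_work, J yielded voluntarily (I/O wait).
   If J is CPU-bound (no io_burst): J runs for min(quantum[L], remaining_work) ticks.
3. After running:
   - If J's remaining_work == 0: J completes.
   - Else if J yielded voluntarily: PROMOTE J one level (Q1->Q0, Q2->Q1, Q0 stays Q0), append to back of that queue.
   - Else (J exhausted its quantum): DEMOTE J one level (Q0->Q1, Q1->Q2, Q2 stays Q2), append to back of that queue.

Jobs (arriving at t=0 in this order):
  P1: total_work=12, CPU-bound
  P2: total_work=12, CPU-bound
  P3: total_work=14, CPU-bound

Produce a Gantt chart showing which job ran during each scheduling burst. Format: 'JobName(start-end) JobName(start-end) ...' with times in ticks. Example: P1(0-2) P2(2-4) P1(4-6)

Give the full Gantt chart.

Answer: P1(0-3) P2(3-6) P3(6-9) P1(9-15) P2(15-21) P3(21-27) P1(27-30) P2(30-33) P3(33-38)

Derivation:
t=0-3: P1@Q0 runs 3, rem=9, quantum used, demote→Q1. Q0=[P2,P3] Q1=[P1] Q2=[]
t=3-6: P2@Q0 runs 3, rem=9, quantum used, demote→Q1. Q0=[P3] Q1=[P1,P2] Q2=[]
t=6-9: P3@Q0 runs 3, rem=11, quantum used, demote→Q1. Q0=[] Q1=[P1,P2,P3] Q2=[]
t=9-15: P1@Q1 runs 6, rem=3, quantum used, demote→Q2. Q0=[] Q1=[P2,P3] Q2=[P1]
t=15-21: P2@Q1 runs 6, rem=3, quantum used, demote→Q2. Q0=[] Q1=[P3] Q2=[P1,P2]
t=21-27: P3@Q1 runs 6, rem=5, quantum used, demote→Q2. Q0=[] Q1=[] Q2=[P1,P2,P3]
t=27-30: P1@Q2 runs 3, rem=0, completes. Q0=[] Q1=[] Q2=[P2,P3]
t=30-33: P2@Q2 runs 3, rem=0, completes. Q0=[] Q1=[] Q2=[P3]
t=33-38: P3@Q2 runs 5, rem=0, completes. Q0=[] Q1=[] Q2=[]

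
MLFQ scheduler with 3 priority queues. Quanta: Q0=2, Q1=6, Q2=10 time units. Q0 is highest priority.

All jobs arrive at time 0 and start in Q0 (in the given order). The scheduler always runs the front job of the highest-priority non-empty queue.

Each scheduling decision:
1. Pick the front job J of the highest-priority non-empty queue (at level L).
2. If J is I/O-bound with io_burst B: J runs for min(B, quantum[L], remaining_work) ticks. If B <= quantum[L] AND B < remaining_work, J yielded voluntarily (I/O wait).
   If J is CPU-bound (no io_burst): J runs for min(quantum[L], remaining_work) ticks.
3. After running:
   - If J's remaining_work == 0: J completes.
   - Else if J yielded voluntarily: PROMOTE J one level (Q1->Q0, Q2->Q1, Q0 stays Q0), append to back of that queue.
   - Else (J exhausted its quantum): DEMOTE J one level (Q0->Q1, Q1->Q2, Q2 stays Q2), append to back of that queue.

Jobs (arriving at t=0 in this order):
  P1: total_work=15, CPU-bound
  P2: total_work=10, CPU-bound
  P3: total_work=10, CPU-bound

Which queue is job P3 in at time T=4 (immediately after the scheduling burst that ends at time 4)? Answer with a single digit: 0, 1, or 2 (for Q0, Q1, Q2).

Answer: 0

Derivation:
t=0-2: P1@Q0 runs 2, rem=13, quantum used, demote→Q1. Q0=[P2,P3] Q1=[P1] Q2=[]
t=2-4: P2@Q0 runs 2, rem=8, quantum used, demote→Q1. Q0=[P3] Q1=[P1,P2] Q2=[]
t=4-6: P3@Q0 runs 2, rem=8, quantum used, demote→Q1. Q0=[] Q1=[P1,P2,P3] Q2=[]
t=6-12: P1@Q1 runs 6, rem=7, quantum used, demote→Q2. Q0=[] Q1=[P2,P3] Q2=[P1]
t=12-18: P2@Q1 runs 6, rem=2, quantum used, demote→Q2. Q0=[] Q1=[P3] Q2=[P1,P2]
t=18-24: P3@Q1 runs 6, rem=2, quantum used, demote→Q2. Q0=[] Q1=[] Q2=[P1,P2,P3]
t=24-31: P1@Q2 runs 7, rem=0, completes. Q0=[] Q1=[] Q2=[P2,P3]
t=31-33: P2@Q2 runs 2, rem=0, completes. Q0=[] Q1=[] Q2=[P3]
t=33-35: P3@Q2 runs 2, rem=0, completes. Q0=[] Q1=[] Q2=[]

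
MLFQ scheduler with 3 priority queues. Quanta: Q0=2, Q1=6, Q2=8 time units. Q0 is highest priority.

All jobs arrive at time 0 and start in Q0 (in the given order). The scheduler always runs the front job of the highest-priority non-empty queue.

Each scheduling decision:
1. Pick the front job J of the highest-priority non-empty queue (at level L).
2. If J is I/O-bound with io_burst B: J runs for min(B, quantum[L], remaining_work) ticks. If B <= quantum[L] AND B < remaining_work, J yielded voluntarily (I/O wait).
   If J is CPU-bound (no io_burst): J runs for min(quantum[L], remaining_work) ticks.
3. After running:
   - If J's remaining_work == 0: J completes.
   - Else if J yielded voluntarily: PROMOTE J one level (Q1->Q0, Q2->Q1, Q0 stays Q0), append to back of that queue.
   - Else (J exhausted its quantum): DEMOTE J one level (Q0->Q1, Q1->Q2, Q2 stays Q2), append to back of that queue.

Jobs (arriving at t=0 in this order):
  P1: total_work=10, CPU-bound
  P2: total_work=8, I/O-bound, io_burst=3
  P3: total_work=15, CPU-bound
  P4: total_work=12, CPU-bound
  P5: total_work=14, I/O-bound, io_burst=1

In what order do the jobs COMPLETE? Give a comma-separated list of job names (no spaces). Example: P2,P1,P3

Answer: P5,P2,P1,P3,P4

Derivation:
t=0-2: P1@Q0 runs 2, rem=8, quantum used, demote→Q1. Q0=[P2,P3,P4,P5] Q1=[P1] Q2=[]
t=2-4: P2@Q0 runs 2, rem=6, quantum used, demote→Q1. Q0=[P3,P4,P5] Q1=[P1,P2] Q2=[]
t=4-6: P3@Q0 runs 2, rem=13, quantum used, demote→Q1. Q0=[P4,P5] Q1=[P1,P2,P3] Q2=[]
t=6-8: P4@Q0 runs 2, rem=10, quantum used, demote→Q1. Q0=[P5] Q1=[P1,P2,P3,P4] Q2=[]
t=8-9: P5@Q0 runs 1, rem=13, I/O yield, promote→Q0. Q0=[P5] Q1=[P1,P2,P3,P4] Q2=[]
t=9-10: P5@Q0 runs 1, rem=12, I/O yield, promote→Q0. Q0=[P5] Q1=[P1,P2,P3,P4] Q2=[]
t=10-11: P5@Q0 runs 1, rem=11, I/O yield, promote→Q0. Q0=[P5] Q1=[P1,P2,P3,P4] Q2=[]
t=11-12: P5@Q0 runs 1, rem=10, I/O yield, promote→Q0. Q0=[P5] Q1=[P1,P2,P3,P4] Q2=[]
t=12-13: P5@Q0 runs 1, rem=9, I/O yield, promote→Q0. Q0=[P5] Q1=[P1,P2,P3,P4] Q2=[]
t=13-14: P5@Q0 runs 1, rem=8, I/O yield, promote→Q0. Q0=[P5] Q1=[P1,P2,P3,P4] Q2=[]
t=14-15: P5@Q0 runs 1, rem=7, I/O yield, promote→Q0. Q0=[P5] Q1=[P1,P2,P3,P4] Q2=[]
t=15-16: P5@Q0 runs 1, rem=6, I/O yield, promote→Q0. Q0=[P5] Q1=[P1,P2,P3,P4] Q2=[]
t=16-17: P5@Q0 runs 1, rem=5, I/O yield, promote→Q0. Q0=[P5] Q1=[P1,P2,P3,P4] Q2=[]
t=17-18: P5@Q0 runs 1, rem=4, I/O yield, promote→Q0. Q0=[P5] Q1=[P1,P2,P3,P4] Q2=[]
t=18-19: P5@Q0 runs 1, rem=3, I/O yield, promote→Q0. Q0=[P5] Q1=[P1,P2,P3,P4] Q2=[]
t=19-20: P5@Q0 runs 1, rem=2, I/O yield, promote→Q0. Q0=[P5] Q1=[P1,P2,P3,P4] Q2=[]
t=20-21: P5@Q0 runs 1, rem=1, I/O yield, promote→Q0. Q0=[P5] Q1=[P1,P2,P3,P4] Q2=[]
t=21-22: P5@Q0 runs 1, rem=0, completes. Q0=[] Q1=[P1,P2,P3,P4] Q2=[]
t=22-28: P1@Q1 runs 6, rem=2, quantum used, demote→Q2. Q0=[] Q1=[P2,P3,P4] Q2=[P1]
t=28-31: P2@Q1 runs 3, rem=3, I/O yield, promote→Q0. Q0=[P2] Q1=[P3,P4] Q2=[P1]
t=31-33: P2@Q0 runs 2, rem=1, quantum used, demote→Q1. Q0=[] Q1=[P3,P4,P2] Q2=[P1]
t=33-39: P3@Q1 runs 6, rem=7, quantum used, demote→Q2. Q0=[] Q1=[P4,P2] Q2=[P1,P3]
t=39-45: P4@Q1 runs 6, rem=4, quantum used, demote→Q2. Q0=[] Q1=[P2] Q2=[P1,P3,P4]
t=45-46: P2@Q1 runs 1, rem=0, completes. Q0=[] Q1=[] Q2=[P1,P3,P4]
t=46-48: P1@Q2 runs 2, rem=0, completes. Q0=[] Q1=[] Q2=[P3,P4]
t=48-55: P3@Q2 runs 7, rem=0, completes. Q0=[] Q1=[] Q2=[P4]
t=55-59: P4@Q2 runs 4, rem=0, completes. Q0=[] Q1=[] Q2=[]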